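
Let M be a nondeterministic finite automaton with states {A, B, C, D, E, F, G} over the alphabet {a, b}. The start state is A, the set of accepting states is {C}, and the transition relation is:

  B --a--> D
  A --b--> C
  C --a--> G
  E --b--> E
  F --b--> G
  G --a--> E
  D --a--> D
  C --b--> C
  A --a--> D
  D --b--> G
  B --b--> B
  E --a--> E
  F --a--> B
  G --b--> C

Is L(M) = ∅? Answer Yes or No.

The string b is accepted: the run A → C ends in the accepting state C.
Since at least one string is accepted, L(M) is not empty.

No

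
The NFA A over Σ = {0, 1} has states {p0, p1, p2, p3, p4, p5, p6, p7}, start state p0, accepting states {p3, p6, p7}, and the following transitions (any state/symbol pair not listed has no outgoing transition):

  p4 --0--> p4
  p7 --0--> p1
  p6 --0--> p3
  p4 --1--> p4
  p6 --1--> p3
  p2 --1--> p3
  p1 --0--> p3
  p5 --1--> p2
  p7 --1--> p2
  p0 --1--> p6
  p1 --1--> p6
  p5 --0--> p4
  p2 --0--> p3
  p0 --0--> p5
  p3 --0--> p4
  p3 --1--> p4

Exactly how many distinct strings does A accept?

5

The useful subgraph on states {p0, p2, p3, p5, p6} is acyclic, so L(A) is finite; the longest accepting path visits 4 useful states, giving maximum string length 3.
Counting accepting paths from p0 by length: 1 of length 1, 2 of length 2, 2 of length 3. Total 5.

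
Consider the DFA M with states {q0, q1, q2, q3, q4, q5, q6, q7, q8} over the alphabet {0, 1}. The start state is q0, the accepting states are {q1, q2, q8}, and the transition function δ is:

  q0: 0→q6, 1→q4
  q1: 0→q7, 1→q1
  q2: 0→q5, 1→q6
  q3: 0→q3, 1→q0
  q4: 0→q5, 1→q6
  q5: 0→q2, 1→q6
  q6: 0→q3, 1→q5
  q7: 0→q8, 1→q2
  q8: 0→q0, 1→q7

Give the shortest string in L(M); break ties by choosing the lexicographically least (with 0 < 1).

A breadth-first search from q0 reaches an accepting state first via the path q0 → q6 → q5 → q2 on input 010.
No string of length < 3 is accepted (BFS exhausts all shorter strings without reaching an accepting state), and 010 is the lexicographically least accepting string of length 3.

010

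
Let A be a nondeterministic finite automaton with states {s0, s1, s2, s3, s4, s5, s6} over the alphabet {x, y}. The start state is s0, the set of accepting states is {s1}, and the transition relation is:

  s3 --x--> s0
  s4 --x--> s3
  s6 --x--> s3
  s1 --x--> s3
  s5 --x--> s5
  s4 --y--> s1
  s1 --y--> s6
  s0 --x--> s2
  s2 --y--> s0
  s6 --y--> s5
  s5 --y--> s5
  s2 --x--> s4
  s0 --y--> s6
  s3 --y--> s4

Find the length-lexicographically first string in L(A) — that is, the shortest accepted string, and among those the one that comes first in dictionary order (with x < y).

xxy

A breadth-first search from s0 reaches an accepting state first via the path s0 → s2 → s4 → s1 on input xxy.
No string of length < 3 is accepted (BFS exhausts all shorter strings without reaching an accepting state), and xxy is the lexicographically least accepting string of length 3.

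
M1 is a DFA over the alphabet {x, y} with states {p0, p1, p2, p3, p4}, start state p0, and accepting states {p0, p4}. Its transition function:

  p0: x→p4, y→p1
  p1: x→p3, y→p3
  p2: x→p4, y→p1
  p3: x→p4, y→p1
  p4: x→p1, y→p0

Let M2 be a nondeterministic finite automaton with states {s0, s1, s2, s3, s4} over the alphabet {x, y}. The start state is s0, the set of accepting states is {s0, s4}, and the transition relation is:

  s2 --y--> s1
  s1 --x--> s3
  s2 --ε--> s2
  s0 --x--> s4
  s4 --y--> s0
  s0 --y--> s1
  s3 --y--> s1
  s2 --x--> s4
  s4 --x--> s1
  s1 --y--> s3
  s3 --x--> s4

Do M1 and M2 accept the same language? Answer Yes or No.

Exploring the product automaton M1 × M2 from the start pair (p0, s0), following both machines on each input symbol, reaches 4 state pairs: (p0, s0), (p4, s4), (p1, s1), (p3, s3).
M1 accepts in {p0, p4} and M2 accepts in {s0, s4}. In every reachable pair the two components are either both accepting — (p0, s0), (p4, s4) — or both non-accepting, so no string is accepted by exactly one of the machines: L(M1) \ L(M2) and L(M2) \ L(M1) are both empty.
Hence every string is accepted by M1 iff it is accepted by M2, and the two languages coincide.

Yes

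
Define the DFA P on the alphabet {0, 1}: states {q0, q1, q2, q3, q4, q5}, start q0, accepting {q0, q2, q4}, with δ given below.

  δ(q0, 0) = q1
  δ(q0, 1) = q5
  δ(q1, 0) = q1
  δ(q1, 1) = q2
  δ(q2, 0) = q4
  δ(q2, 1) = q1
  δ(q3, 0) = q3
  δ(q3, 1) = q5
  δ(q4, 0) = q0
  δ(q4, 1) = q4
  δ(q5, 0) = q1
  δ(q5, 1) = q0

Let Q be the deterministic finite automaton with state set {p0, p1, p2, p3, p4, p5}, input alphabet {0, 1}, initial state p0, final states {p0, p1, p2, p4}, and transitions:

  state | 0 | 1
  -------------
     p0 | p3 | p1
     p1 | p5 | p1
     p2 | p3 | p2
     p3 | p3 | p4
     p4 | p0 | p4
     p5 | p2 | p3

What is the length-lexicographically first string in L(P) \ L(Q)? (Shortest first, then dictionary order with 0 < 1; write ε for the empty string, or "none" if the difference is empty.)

101

The string 101 is accepted by P but not by Q.
No shorter string lies in the difference, and 101 is the lexicographically first length-3 string in L(P) \ L(Q).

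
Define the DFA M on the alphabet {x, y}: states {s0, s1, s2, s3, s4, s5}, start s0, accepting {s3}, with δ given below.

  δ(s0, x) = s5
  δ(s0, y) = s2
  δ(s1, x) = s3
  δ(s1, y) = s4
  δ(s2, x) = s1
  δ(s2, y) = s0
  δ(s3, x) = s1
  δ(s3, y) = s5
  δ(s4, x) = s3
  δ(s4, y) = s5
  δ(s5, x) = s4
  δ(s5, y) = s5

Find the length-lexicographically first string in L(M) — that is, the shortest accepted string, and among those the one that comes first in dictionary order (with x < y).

xxx

A breadth-first search from s0 reaches an accepting state first via the path s0 → s5 → s4 → s3 on input xxx.
No string of length < 3 is accepted (BFS exhausts all shorter strings without reaching an accepting state), and xxx is the lexicographically least accepting string of length 3.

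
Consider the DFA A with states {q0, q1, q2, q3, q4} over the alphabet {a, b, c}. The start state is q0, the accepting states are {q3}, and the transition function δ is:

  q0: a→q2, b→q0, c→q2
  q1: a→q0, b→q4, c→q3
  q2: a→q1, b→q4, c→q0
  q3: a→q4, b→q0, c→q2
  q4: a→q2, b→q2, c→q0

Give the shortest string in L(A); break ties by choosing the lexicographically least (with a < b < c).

A breadth-first search from q0 reaches an accepting state first via the path q0 → q2 → q1 → q3 on input aac.
No string of length < 3 is accepted (BFS exhausts all shorter strings without reaching an accepting state), and aac is the lexicographically least accepting string of length 3.

aac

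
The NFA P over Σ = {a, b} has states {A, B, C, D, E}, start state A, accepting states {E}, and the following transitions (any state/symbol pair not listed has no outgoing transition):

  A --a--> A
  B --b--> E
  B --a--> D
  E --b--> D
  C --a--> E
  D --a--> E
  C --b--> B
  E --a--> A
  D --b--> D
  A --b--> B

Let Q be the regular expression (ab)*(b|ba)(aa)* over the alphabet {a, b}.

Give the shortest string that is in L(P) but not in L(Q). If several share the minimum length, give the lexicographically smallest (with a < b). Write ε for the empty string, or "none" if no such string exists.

bb

The string bb is accepted by P but not by Q.
No shorter string lies in the difference, and bb is the lexicographically first length-2 string in L(P) \ L(Q).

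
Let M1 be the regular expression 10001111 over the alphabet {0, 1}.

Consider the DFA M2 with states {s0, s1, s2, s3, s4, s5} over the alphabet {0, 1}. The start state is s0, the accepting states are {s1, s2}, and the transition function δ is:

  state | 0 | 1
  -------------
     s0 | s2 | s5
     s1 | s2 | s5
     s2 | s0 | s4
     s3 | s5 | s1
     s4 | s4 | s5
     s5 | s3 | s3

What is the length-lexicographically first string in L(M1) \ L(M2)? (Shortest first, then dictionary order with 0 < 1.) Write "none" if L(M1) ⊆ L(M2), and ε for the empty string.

none

Converting the expression M1 to a DFA (subset construction, then merging equivalent states) gives the minimal DFA with states {r0, r1, r2, r3, r4, r5, r6, r7, r8, r9}, start state r0, accepting states {r9} and transitions r0: 0→r1, 1→r2; r1: 0→r1, 1→r1; r2: 0→r3, 1→r1; r3: 0→r4, 1→r1; r4: 0→r5, 1→r1; r5: 0→r1, 1→r6; r6: 0→r1, 1→r7; r7: 0→r1, 1→r8; r8: 0→r1, 1→r9; r9: 0→r1, 1→r1.
Exploring the product automaton M1 × M2 from the start pair (r0, s0), following both machines on each input symbol, reaches 15 state pairs: (r0, s0), (r1, s2), (r2, s5), (r1, s0), (r1, s4), (r3, s3), (r1, s3), (r1, s5), (r4, s5), (r1, s1), (r5, s3), (r6, s1), (r7, s5), (r8, s3), (r9, s1).
M1 accepts in {r9} and M2 accepts in {s1, s2}. The reachable pairs whose M1-component is accepting are (r9, s1); in each of them the M2-component is accepting too, so the product for L(M1) \ L(M2) (M1-component accepting, M2-component rejecting) has no reachable accepting pair and the difference is empty.
So every string accepted by M1 is also accepted by M2: L(M1) \ L(M2) = ∅ and there is no such string.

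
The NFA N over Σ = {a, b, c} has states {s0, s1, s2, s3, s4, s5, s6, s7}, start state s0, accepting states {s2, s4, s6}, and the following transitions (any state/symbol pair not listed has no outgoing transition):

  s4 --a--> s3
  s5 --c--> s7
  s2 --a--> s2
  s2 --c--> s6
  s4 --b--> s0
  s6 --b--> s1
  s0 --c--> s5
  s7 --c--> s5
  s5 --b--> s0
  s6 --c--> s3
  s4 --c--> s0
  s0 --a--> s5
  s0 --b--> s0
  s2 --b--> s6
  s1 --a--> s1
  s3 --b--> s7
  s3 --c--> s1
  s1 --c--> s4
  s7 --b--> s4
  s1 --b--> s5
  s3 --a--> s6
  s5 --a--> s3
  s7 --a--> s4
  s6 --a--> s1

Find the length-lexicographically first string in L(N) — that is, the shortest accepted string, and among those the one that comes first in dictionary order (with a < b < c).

A breadth-first search from s0 reaches an accepting state first via the path s0 → s5 → s3 → s6 on input aaa.
No string of length < 3 is accepted (BFS exhausts all shorter strings without reaching an accepting state), and aaa is the lexicographically least accepting string of length 3.

aaa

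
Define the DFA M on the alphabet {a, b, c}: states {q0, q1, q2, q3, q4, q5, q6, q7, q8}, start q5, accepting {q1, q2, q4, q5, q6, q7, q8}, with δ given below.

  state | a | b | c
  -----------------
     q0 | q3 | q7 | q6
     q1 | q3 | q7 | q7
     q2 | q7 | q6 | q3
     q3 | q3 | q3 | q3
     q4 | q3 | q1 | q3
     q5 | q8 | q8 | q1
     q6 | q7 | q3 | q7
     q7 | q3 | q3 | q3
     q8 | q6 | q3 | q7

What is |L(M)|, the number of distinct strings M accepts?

14

The useful subgraph on states {q1, q5, q6, q7, q8} is acyclic, so L(M) is finite; the longest accepting path visits 4 useful states, giving maximum string length 3.
Counting accepting paths from q5 by length: 1 of length 0, 3 of length 1, 6 of length 2, 4 of length 3. Total 14.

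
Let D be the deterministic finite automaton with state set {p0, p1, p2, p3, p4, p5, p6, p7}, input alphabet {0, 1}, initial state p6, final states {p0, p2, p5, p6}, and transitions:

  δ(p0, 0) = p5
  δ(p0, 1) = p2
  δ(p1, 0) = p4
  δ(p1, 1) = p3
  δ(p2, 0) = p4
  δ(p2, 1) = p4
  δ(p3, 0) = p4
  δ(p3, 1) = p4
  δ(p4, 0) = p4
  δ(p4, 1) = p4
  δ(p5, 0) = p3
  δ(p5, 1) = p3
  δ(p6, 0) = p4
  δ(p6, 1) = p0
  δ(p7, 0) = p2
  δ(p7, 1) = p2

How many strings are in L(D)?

The useful subgraph on states {p0, p2, p5, p6} is acyclic, so L(D) is finite; the longest accepting path visits 3 useful states, giving maximum string length 2.
Counting accepting paths from p6 by length: 1 of length 0, 1 of length 1, 2 of length 2. Total 4.

4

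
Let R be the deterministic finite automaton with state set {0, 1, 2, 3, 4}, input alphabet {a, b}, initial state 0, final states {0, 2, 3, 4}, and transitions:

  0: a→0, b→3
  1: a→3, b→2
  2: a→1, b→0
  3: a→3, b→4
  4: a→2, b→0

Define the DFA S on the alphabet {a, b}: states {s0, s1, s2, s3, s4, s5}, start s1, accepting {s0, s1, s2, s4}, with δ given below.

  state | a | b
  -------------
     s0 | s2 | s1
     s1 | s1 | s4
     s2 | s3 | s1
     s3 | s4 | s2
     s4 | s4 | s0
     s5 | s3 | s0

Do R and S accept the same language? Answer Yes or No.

Yes

Exploring the product automaton R × S from the start pair (0, s1), following both machines on each input symbol, reaches 5 state pairs: (0, s1), (3, s4), (4, s0), (2, s2), (1, s3).
R accepts in {0, 2, 3, 4} and S accepts in {s0, s1, s2, s4}. In every reachable pair the two components are either both accepting — (0, s1), (3, s4), (4, s0), (2, s2) — or both non-accepting, so no string is accepted by exactly one of the machines: L(R) \ L(S) and L(S) \ L(R) are both empty.
Hence every string is accepted by R iff it is accepted by S, and the two languages coincide.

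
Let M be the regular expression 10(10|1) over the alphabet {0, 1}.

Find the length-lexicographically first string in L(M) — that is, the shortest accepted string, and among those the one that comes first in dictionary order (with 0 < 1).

By inspection of the expression, no string of length less than 3 matches, and 101 is the lexicographically first match of length 3.

101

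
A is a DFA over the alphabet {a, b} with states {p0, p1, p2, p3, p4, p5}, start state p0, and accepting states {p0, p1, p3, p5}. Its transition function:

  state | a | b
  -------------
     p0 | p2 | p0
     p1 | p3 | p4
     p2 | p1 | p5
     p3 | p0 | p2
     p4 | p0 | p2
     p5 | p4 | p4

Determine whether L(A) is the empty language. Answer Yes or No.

The empty string ε is accepted: the run p0 ends in the accepting state p0.
Since at least one string is accepted, L(A) is not empty.

No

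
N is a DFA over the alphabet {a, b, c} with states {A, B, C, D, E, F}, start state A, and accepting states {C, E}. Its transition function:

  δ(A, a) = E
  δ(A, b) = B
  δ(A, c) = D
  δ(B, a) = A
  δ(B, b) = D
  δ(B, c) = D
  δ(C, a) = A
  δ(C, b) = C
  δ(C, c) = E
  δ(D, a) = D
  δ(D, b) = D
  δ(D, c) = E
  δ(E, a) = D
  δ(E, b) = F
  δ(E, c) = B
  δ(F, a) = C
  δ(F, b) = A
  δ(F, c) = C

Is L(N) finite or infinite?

State A is reachable from the start and can reach an accepting state, and it lies on the cycle A → B → A.
Traversing that cycle any number of times yields accepted strings of unbounded length, so the language is infinite.

infinite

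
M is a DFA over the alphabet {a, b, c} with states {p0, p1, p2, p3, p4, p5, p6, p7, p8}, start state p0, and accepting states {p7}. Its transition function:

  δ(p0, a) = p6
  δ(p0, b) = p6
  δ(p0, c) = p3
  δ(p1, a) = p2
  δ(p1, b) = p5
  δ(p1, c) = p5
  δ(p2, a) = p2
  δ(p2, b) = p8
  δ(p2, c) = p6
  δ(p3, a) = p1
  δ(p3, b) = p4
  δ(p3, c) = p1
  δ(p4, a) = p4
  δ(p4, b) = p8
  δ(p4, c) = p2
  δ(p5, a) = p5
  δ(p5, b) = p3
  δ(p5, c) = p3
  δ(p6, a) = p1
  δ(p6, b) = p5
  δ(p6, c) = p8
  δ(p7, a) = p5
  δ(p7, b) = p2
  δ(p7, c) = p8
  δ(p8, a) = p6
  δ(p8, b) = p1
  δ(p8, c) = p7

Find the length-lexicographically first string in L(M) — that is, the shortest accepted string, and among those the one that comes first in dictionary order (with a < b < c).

acc

A breadth-first search from p0 reaches an accepting state first via the path p0 → p6 → p8 → p7 on input acc.
No string of length < 3 is accepted (BFS exhausts all shorter strings without reaching an accepting state), and acc is the lexicographically least accepting string of length 3.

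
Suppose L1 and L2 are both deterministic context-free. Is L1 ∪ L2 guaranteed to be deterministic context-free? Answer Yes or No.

{aⁿbⁿ : n≥0} and {aⁿb²ⁿ : n≥0} are each accepted by a deterministic PDA (push the a's; pop one per b, respectively one per two b's), but their union U is not. Suppose a DPDA M accepted U. Being deterministic, M has a single run on aⁿb²ⁿ, and since aⁿbⁿ ∈ U that run passes through an accepting configuration right after consuming the prefix aⁿbⁿ and then goes on to accept again after n more b's. Build an ordinary (nondeterministic) PDA M′ that simulates M on a's and b's and, at any moment when M is in an accepting state, may switch to a second mode in which it reads only c's, feeding each c to M as a b; M′ accepts when M does. Then M′ accepts aⁱbʲcᵏ (k≥1) exactly when both aⁱbʲ ∈ U and aⁱbʲ⁺ᵏ ∈ U, and checking the four cases (i=j or j=2i, combined with j+k=i or j+k=2i) leaves only i=j=k: so L(M′) ∩ a*b*c⁺ = {aⁿbⁿcⁿ : n≥1} would be context-free, which it is not (pumping lemma) — contradiction. (The union is an unambiguous CFL; it is determinism, not unambiguity, that fails.)

No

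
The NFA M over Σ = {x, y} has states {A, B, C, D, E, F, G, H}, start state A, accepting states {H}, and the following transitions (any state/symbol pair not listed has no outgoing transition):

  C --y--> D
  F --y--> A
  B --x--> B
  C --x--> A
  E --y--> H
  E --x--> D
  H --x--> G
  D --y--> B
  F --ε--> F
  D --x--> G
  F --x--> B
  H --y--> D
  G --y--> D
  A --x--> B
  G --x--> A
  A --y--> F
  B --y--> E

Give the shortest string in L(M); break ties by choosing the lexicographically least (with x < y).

A breadth-first search from A reaches an accepting state first via the path A → B → E → H on input xyy.
No string of length < 3 is accepted (BFS exhausts all shorter strings without reaching an accepting state), and xyy is the lexicographically least accepting string of length 3.

xyy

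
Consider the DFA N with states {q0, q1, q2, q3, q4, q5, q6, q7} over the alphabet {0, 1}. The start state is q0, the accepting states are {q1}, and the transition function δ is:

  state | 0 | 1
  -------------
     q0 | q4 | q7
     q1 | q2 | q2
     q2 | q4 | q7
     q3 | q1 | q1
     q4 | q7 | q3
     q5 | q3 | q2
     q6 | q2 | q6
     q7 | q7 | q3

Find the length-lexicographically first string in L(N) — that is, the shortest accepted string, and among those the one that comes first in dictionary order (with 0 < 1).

A breadth-first search from q0 reaches an accepting state first via the path q0 → q4 → q3 → q1 on input 010.
No string of length < 3 is accepted (BFS exhausts all shorter strings without reaching an accepting state), and 010 is the lexicographically least accepting string of length 3.

010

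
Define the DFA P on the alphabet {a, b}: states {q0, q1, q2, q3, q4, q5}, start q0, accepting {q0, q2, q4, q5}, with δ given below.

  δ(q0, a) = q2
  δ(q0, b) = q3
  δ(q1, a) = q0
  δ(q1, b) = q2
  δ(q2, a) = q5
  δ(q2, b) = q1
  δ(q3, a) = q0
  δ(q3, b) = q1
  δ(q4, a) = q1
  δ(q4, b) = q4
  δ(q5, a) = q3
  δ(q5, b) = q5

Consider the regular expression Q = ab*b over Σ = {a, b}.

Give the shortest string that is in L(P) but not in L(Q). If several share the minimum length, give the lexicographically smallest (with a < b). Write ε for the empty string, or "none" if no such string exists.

ε

The empty string ε is accepted by P but not by Q.
Since ε is the unique shortest string, it is the required witness.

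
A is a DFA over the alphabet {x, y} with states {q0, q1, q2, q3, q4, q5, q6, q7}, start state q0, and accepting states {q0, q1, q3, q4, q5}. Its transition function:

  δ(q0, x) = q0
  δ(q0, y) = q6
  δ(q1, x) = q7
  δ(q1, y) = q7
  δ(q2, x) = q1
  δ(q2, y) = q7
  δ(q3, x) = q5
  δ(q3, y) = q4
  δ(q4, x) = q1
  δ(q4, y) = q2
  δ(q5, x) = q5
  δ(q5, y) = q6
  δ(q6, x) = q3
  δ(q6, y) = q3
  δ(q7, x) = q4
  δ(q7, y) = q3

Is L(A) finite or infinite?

State q0 is reachable from the start and can reach an accepting state, and it lies on the cycle q0 → q0.
Traversing that cycle any number of times yields accepted strings of unbounded length, so the language is infinite.

infinite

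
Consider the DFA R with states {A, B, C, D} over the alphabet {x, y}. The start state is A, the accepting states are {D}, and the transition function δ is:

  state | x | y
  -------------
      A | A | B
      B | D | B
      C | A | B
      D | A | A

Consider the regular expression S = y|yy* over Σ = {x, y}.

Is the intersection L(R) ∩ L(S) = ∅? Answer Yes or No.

Yes

Converting the expression S to a DFA (subset construction, then merging equivalent states) gives the minimal DFA with states {s0, s1, s2}, start state s0, accepting states {s2} and transitions s0: x→s1, y→s2; s1: x→s1, y→s1; s2: x→s1, y→s2.
Exploring the product automaton R × S from the start pair (A, s0), following both machines on each input symbol, reaches 5 state pairs: (A, s0), (A, s1), (B, s2), (B, s1), (D, s1).
R accepts in {D} and S accepts in {s2}; no reachable pair has both components accepting, so no string drives both machines to acceptance simultaneously and L(R) ∩ L(S) = ∅.
So no string is accepted by both, and the intersection is empty.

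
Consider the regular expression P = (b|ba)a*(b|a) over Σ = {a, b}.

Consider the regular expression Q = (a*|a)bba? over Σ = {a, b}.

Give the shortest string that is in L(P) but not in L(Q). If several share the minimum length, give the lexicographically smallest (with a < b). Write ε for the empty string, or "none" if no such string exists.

The string ba is accepted by P but not by Q.
No shorter string lies in the difference, and ba is the lexicographically first length-2 string in L(P) \ L(Q).

ba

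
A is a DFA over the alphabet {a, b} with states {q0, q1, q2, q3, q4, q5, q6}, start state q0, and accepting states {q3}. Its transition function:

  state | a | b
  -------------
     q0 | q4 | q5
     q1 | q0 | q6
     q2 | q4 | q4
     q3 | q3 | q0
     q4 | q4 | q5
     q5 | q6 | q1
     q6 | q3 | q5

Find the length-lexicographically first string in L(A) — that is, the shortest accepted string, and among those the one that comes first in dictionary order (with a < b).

A breadth-first search from q0 reaches an accepting state first via the path q0 → q5 → q6 → q3 on input baa.
No string of length < 3 is accepted (BFS exhausts all shorter strings without reaching an accepting state), and baa is the lexicographically least accepting string of length 3.

baa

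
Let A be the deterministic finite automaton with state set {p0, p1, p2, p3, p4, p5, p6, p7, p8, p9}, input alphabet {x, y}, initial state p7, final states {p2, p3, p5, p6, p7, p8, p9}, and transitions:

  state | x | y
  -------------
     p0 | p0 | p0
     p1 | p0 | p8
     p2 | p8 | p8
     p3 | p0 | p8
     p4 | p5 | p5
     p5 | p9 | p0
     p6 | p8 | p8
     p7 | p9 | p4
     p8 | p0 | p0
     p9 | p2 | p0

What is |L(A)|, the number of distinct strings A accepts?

The useful subgraph on states {p2, p4, p5, p7, p8, p9} is acyclic, so L(A) is finite; the longest accepting path visits 6 useful states, giving maximum string length 5.
Counting accepting paths from p7 by length: 1 of length 0, 1 of length 1, 3 of length 2, 4 of length 3, 2 of length 4, 4 of length 5. Total 15.

15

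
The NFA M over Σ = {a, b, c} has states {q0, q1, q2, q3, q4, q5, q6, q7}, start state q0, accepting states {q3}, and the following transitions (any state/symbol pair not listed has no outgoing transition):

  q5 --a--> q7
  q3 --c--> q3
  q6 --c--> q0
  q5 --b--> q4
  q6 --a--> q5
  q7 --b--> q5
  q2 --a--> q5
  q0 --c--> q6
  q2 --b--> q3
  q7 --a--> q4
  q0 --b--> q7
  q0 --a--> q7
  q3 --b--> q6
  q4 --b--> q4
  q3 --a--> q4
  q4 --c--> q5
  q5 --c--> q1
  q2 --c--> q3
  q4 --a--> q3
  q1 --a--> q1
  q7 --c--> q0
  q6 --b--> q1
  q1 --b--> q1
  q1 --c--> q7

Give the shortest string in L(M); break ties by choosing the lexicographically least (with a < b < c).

A breadth-first search from q0 reaches an accepting state first via the path q0 → q7 → q4 → q3 on input aaa.
No string of length < 3 is accepted (BFS exhausts all shorter strings without reaching an accepting state), and aaa is the lexicographically least accepting string of length 3.

aaa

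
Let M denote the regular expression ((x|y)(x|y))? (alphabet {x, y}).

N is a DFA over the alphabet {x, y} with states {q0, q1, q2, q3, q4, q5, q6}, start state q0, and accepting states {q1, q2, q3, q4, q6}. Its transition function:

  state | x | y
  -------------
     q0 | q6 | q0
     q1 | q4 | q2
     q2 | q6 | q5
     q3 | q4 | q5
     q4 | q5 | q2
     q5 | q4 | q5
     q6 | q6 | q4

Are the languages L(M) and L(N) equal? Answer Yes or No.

No

The empty string ε is accepted by M but rejected by N.
So L(M) ≠ L(N).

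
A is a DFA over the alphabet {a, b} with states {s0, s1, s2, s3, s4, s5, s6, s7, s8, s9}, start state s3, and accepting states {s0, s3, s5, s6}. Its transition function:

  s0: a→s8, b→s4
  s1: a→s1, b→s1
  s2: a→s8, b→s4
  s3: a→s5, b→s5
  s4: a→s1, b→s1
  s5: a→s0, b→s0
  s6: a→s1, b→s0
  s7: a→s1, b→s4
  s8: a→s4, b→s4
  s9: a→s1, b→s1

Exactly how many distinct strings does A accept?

The useful subgraph on states {s0, s3, s5} is acyclic, so L(A) is finite; the longest accepting path visits 3 useful states, giving maximum string length 2.
Counting accepting paths from s3 by length: 1 of length 0, 2 of length 1, 4 of length 2. Total 7.

7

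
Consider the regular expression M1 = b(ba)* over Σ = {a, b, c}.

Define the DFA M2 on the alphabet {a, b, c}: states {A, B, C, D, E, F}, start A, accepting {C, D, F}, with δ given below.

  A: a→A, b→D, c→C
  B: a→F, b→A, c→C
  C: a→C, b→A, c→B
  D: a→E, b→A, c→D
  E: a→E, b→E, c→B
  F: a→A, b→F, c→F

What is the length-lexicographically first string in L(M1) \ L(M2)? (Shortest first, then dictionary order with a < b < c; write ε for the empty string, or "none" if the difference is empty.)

bba

The string bba is accepted by M1 but not by M2.
No shorter string lies in the difference, and bba is the lexicographically first length-3 string in L(M1) \ L(M2).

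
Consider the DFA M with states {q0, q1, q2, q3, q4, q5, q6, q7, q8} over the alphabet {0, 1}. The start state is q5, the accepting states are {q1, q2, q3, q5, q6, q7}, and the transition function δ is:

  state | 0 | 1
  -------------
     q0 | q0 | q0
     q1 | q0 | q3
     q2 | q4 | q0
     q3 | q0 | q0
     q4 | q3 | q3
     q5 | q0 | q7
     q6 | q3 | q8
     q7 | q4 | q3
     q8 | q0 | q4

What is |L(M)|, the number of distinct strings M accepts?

5

The useful subgraph on states {q3, q4, q5, q7} is acyclic, so L(M) is finite; the longest accepting path visits 4 useful states, giving maximum string length 3.
Counting accepting paths from q5 by length: 1 of length 0, 1 of length 1, 1 of length 2, 2 of length 3. Total 5.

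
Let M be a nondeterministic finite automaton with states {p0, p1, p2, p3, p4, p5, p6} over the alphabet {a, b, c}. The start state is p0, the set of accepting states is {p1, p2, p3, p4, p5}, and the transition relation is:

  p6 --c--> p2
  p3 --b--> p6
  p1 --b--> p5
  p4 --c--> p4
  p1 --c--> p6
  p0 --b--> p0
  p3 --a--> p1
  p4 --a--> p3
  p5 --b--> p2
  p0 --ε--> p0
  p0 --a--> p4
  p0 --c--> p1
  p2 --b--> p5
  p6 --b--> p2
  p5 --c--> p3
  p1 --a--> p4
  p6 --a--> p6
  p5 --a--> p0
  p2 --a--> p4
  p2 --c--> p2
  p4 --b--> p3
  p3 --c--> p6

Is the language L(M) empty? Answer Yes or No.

No

The string a is accepted: the run p0 → p4 ends in the accepting state p4.
Since at least one string is accepted, L(M) is not empty.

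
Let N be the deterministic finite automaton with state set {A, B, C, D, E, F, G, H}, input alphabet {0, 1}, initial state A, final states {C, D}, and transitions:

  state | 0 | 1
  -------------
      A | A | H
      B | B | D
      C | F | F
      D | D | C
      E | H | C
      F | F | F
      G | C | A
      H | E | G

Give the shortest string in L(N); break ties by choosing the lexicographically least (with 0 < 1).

101

A breadth-first search from A reaches an accepting state first via the path A → H → E → C on input 101.
No string of length < 3 is accepted (BFS exhausts all shorter strings without reaching an accepting state), and 101 is the lexicographically least accepting string of length 3.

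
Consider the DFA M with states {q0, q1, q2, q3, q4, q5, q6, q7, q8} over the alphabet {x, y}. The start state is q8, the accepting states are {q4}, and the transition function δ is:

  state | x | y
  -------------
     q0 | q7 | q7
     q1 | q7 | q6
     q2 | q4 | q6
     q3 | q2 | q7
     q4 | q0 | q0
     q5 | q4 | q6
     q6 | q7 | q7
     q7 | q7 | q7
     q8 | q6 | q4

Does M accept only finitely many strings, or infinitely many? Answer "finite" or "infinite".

The useful states (reachable from q8 and able to reach an accepting state) are {q4, q8}.
Restricted to these states the transition graph has no cycle, so every accepting path has bounded length and L is finite.

finite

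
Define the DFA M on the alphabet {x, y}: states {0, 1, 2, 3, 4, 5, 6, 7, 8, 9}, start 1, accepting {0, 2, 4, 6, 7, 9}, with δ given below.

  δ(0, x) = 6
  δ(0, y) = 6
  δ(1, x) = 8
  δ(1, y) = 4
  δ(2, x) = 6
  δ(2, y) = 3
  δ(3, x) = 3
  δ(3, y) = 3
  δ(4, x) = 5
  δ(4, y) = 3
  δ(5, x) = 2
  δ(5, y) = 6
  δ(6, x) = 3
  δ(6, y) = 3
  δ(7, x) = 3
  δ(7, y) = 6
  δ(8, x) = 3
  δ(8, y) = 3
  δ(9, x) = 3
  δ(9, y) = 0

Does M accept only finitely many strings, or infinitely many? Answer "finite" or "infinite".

The useful states (reachable from 1 and able to reach an accepting state) are {1, 2, 4, 5, 6}.
Restricted to these states the transition graph has no cycle, so every accepting path has bounded length and L is finite.

finite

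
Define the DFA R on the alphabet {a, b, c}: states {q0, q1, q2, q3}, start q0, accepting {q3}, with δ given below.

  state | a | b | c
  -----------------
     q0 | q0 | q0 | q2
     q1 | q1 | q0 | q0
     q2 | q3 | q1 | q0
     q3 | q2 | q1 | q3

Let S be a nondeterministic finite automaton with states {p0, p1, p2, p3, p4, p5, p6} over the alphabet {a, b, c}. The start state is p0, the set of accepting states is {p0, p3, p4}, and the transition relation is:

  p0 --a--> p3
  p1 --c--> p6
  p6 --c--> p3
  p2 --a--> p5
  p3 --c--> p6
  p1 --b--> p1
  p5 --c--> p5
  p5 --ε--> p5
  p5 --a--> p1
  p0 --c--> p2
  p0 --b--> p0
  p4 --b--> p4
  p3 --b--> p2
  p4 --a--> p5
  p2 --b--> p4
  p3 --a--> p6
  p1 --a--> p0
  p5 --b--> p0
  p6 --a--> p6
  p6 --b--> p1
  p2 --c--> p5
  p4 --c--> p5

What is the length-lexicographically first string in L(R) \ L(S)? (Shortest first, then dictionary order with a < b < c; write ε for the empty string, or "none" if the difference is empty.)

The string ca is accepted by R but not by S.
No shorter string lies in the difference, and ca is the lexicographically first length-2 string in L(R) \ L(S).

ca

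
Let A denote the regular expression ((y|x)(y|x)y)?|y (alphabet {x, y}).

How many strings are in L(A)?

6

The expression has no Kleene star, so L(A) is finite. Expanding the alternatives gives {ε, y, xxy, xyy, yxy, yyy}.
That is 1 of length 0, 1 of length 1, 4 of length 3: 6 strings in all.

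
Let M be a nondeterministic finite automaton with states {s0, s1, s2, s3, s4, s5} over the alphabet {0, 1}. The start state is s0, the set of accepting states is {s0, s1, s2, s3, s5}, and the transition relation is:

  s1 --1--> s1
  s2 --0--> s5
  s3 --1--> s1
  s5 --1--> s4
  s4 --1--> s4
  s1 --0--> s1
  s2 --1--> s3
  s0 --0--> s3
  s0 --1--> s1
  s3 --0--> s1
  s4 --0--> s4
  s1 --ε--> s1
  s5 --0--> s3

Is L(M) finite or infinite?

State s1 is reachable from the start and can reach an accepting state, and it lies on the cycle s1 → s1.
Traversing that cycle any number of times yields accepted strings of unbounded length, so the language is infinite.

infinite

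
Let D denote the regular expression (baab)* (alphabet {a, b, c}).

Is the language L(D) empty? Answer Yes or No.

The empty string ε matches the expression, so it belongs to L(D).
Since L(D) contains at least one string, it is not empty.

No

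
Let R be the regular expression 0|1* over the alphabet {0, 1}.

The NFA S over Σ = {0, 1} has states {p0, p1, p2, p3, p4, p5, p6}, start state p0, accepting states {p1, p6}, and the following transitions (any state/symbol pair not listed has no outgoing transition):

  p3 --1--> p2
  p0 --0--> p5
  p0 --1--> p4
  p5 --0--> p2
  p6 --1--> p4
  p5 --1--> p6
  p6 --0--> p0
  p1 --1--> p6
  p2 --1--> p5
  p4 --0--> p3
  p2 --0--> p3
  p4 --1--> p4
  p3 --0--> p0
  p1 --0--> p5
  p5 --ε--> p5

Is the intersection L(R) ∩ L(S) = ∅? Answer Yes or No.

Converting the expression R to a DFA (subset construction, then merging equivalent states) gives the minimal DFA with states {r0, r1, r2, r3}, start state r0, accepting states {r0, r1, r2} and transitions r0: 0→r1, 1→r2; r1: 0→r3, 1→r3; r2: 0→r3, 1→r2; r3: 0→r3, 1→r3.
Exploring the product automaton R × S from the start pair (r0, p0), following both machines on each input symbol, reaches 9 state pairs: (r0, p0), (r1, p5), (r2, p4), (r3, p2), (r3, p6), (r3, p3), (r3, p5), (r3, p0), (r3, p4).
R accepts in {r0, r1, r2} and S accepts in {p1, p6}; no reachable pair has both components accepting, so no string drives both machines to acceptance simultaneously and L(R) ∩ L(S) = ∅.
So no string is accepted by both, and the intersection is empty.

Yes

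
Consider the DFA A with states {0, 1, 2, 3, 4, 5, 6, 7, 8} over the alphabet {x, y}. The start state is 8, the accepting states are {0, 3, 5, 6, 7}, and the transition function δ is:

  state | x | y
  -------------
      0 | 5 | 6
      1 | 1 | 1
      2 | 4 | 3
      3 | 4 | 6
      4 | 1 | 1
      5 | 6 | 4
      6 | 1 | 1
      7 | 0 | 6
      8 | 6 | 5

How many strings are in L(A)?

3

The useful subgraph on states {5, 6, 8} is acyclic, so L(A) is finite; the longest accepting path visits 3 useful states, giving maximum string length 2.
Counting accepting paths from 8 by length: 2 of length 1, 1 of length 2. Total 3.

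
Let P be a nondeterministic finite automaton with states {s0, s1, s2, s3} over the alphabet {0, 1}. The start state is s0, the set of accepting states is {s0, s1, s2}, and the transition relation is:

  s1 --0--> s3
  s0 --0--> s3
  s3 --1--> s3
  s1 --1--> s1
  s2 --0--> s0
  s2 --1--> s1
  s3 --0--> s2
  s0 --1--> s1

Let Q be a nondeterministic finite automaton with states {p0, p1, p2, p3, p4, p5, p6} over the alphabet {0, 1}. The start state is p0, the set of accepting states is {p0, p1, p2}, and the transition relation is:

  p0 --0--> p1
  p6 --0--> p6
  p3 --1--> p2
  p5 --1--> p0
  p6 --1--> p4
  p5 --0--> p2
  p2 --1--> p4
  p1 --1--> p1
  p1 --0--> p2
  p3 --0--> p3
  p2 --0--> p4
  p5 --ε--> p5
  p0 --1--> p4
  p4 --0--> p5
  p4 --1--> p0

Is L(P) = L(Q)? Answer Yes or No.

No

The string 1 is accepted by P but rejected by Q.
So L(P) ≠ L(Q).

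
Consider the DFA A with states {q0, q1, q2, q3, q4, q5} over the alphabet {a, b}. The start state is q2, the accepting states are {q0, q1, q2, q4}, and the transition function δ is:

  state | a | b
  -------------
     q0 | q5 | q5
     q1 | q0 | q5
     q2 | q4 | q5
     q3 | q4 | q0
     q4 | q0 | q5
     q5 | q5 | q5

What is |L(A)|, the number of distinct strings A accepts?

The useful subgraph on states {q0, q2, q4} is acyclic, so L(A) is finite; the longest accepting path visits 3 useful states, giving maximum string length 2.
Counting accepting paths from q2 by length: 1 of length 0, 1 of length 1, 1 of length 2. Total 3.

3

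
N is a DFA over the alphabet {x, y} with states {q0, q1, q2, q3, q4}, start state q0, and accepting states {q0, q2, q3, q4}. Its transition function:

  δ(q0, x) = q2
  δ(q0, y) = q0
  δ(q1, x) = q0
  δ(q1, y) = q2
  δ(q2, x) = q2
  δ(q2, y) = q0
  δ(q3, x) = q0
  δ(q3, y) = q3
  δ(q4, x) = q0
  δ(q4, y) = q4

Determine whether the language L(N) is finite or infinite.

infinite

State q0 is reachable from the start and can reach an accepting state, and it lies on the cycle q0 → q0.
Traversing that cycle any number of times yields accepted strings of unbounded length, so the language is infinite.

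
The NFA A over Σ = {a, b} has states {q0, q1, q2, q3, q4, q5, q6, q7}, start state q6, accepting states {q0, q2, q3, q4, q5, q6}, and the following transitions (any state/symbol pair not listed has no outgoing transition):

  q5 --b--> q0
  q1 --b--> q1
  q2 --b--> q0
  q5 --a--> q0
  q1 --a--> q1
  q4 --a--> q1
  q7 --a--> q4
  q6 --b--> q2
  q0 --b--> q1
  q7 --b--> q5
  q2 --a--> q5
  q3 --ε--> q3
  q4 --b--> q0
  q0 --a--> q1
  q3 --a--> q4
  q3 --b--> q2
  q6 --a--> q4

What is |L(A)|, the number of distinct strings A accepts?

8

The useful subgraph on states {q0, q2, q4, q5, q6} is acyclic, so L(A) is finite; the longest accepting path visits 4 useful states, giving maximum string length 3.
Counting accepting paths from q6 by length: 1 of length 0, 2 of length 1, 3 of length 2, 2 of length 3. Total 8.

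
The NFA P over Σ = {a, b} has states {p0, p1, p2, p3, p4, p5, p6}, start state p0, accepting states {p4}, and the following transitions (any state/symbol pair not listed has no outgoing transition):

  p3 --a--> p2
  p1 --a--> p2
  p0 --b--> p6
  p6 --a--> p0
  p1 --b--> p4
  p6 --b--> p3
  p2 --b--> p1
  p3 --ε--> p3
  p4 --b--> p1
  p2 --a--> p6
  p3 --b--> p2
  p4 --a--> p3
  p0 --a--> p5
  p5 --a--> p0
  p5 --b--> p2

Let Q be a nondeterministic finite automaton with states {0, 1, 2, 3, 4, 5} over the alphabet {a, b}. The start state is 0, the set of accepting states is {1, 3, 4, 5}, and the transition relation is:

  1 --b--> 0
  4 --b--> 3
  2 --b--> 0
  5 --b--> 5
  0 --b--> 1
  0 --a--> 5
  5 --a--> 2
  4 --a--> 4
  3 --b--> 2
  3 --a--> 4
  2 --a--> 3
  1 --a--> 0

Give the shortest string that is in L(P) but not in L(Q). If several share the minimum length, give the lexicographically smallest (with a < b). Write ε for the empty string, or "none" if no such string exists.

The string aabbabb is accepted by P but not by Q.
No shorter string lies in the difference, and aabbabb is the lexicographically first length-7 string in L(P) \ L(Q).

aabbabb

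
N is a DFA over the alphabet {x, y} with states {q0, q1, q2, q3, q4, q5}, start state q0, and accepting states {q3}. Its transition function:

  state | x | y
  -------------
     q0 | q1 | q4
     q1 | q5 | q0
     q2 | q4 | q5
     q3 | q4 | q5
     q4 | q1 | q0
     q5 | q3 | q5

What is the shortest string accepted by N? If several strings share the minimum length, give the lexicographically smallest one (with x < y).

xxx

A breadth-first search from q0 reaches an accepting state first via the path q0 → q1 → q5 → q3 on input xxx.
No string of length < 3 is accepted (BFS exhausts all shorter strings without reaching an accepting state), and xxx is the lexicographically least accepting string of length 3.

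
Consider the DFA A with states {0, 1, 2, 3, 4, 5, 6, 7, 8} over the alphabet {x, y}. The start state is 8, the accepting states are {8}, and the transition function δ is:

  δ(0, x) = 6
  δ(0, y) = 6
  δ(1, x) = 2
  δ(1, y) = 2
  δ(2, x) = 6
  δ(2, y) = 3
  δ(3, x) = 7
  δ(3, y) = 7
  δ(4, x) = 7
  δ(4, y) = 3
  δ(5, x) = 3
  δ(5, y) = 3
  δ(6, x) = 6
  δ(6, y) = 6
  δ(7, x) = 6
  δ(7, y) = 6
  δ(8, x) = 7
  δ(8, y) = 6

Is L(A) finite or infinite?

finite

The useful states (reachable from 8 and able to reach an accepting state) are {8}.
Restricted to these states the transition graph has no cycle, so every accepting path has bounded length and L is finite.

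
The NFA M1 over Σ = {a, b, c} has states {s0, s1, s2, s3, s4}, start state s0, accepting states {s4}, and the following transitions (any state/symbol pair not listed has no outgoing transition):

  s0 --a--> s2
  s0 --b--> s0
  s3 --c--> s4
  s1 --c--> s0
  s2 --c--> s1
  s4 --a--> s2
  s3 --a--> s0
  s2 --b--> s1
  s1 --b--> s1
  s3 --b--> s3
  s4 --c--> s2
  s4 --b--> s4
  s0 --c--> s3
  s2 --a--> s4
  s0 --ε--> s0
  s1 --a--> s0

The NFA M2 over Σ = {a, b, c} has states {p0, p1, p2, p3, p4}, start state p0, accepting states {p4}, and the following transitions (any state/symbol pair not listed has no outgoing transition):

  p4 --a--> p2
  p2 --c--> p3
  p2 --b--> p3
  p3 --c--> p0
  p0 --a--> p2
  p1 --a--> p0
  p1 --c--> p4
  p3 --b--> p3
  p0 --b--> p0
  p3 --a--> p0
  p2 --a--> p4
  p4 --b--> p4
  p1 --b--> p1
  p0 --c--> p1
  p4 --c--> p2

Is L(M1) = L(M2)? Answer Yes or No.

Yes

Exploring the product automaton M1 × M2 from the start pair (s0, p0), following both machines on each input symbol, reaches 5 state pairs: (s0, p0), (s2, p2), (s3, p1), (s4, p4), (s1, p3).
M1 accepts in {s4} and M2 accepts in {p4}. In every reachable pair the two components are either both accepting — (s4, p4) — or both non-accepting, so no string is accepted by exactly one of the machines: L(M1) \ L(M2) and L(M2) \ L(M1) are both empty.
Hence every string is accepted by M1 iff it is accepted by M2, and the two languages coincide.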